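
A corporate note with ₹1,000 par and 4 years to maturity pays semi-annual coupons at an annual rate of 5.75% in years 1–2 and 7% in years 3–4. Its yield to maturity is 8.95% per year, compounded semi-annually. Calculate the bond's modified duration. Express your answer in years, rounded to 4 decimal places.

Periodic yield y = 0.04475. First find Macaulay duration:
  t   CF        PV=CF/(1+0.04475)^t    t·PV
  1        28.75        27.5185        27.5185
  2        28.75        26.3398        52.6797
  3        28.75        25.2116        75.6349
  4        28.75        24.1317        96.5269
  5        35.00        28.1194       140.5970
  6        35.00        26.9150       161.4898
  7        35.00        25.7621       180.3348
  8     1,035.00       729.1910     5,833.5282
  Σ                    913.1892     6,568.3097
P = 913.1892; Macaulay duration = 6,568.3097 / 913.1892 = 7.19271 half-year periods = 3.59636 years.
Modified duration = D_Mac / (1 + y) = 3.59636 / 1.04475 = 3.44231 years.

3.4423 years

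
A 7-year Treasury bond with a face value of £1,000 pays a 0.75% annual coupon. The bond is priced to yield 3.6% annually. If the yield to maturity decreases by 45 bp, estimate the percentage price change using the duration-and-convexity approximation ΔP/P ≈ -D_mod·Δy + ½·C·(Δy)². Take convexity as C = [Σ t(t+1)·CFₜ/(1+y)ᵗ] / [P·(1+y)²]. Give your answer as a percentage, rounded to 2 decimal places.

+3.02%

With y = 0.036:
  t   CF        PV=CF/(1+0.036)^t    t·PV        t(t+1)·PV
  1         7.50         7.2394         7.2394          14.4788
  2         7.50         6.9878        13.9756          41.9269
  3         7.50         6.7450        20.2350          80.9400
  4         7.50         6.5106        26.0425         130.2124
  5         7.50         6.2844        31.4219         188.5314
  6         7.50         6.0660        36.3960         254.7722
  7     1,007.50       786.5508     5,505.8555      44,046.8438
  Σ                    826.3840     5,641.1659      44,757.7054
P = 826.3840; D_Mac = 6.82633 yrs; D_mod = 6.58912 yrs; C = 50.46223.
Duration effect: -6.58912 × (-0.0045) = +0.029651
Convexity effect: 0.5 × 50.46223 × (-0.0045)² = +0.0005109
ΔP/P ≈ +0.029651 + 0.0005109 = +0.030162 = +3.0162%.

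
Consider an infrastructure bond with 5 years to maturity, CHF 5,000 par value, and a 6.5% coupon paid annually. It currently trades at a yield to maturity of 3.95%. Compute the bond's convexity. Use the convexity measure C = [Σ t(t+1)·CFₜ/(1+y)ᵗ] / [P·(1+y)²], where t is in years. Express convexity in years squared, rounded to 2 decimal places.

With y = 0.0395:
  t   CF        PV=CF/(1+0.0395)^t    t·PV        t(t+1)·PV
  1       325.00       312.6503       312.6503         625.3006
  2       325.00       300.7699       601.5398       1,804.6194
  3       325.00       289.3409       868.0228       3,472.0912
  4       325.00       278.3463     1,113.3850       5,566.9251
  5     5,325.00     4,387.2981    21,936.4905     131,618.9429
  Σ                  5,568.4055    24,832.0884     143,087.8793
P = 5,568.4055.
Convexity = Σ t(t+1)·PV / [P·(1+y)²] = 143,087.8793 / (5,568.4055 × 1.080560) = 23.78061.

23.78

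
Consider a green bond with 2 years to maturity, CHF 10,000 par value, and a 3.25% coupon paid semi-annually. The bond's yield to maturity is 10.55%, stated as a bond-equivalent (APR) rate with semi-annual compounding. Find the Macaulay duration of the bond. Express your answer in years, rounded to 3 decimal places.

1.949 years

Periodic yield y = 0.05275. Discount each cash flow and weight by its period:
  t   CF        PV=CF/(1+0.05275)^t    t·PV
  1       162.50       154.3576       154.3576
  2       162.50       146.6233       293.2465
  3       162.50       139.2764       417.8293
  4    10,162.50     8,273.6960    33,094.7839
  Σ                  8,713.9533    33,960.2173
Price P = Σ PV = 8,713.9533.
Macaulay duration = Σ(t·PV) / P = 33,960.2173 / 8,713.9533 = 3.89722 half-year periods.
In years: 3.89722 / 2 = 1.94861 years.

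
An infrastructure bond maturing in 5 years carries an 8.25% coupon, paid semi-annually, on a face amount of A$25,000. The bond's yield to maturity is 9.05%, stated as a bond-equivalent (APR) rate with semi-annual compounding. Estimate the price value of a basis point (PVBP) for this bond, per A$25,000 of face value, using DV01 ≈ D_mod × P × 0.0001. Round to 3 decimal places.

A$9.685

Periodic yield y = 0.04525.
  t   CF        PV=CF/(1+0.04525)^t    t·PV
  1     1,031.25       986.6061       986.6061
  2     1,031.25       943.8948     1,887.7897
  3     1,031.25       903.0326     2,709.0978
  4     1,031.25       863.9394     3,455.7574
  5     1,031.25       826.5385     4,132.6924
  6     1,031.25       790.7567     4,744.5405
  7     1,031.25       756.5240     5,295.6682
  8     1,031.25       723.7733     5,790.1863
  9     1,031.25       692.4404     6,231.9633
  10   26,031.25    16,722.1941   167,221.9413
  Σ                 24,209.6999   202,456.2430
P = 24,209.6999; D_Mac = 8.36261 half-year periods = 4.18130 yrs; D_mod = 4.00029 yrs.
DV01 ≈ 4.00029 × 24,209.6999 × 0.0001 = 9.684585.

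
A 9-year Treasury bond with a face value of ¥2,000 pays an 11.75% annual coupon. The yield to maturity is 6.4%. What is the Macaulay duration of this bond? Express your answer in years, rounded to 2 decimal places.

6.45 years

Periodic yield y = 0.064. Discount each cash flow and weight by its year:
  t   CF        PV=CF/(1+0.064)^t    t·PV
  1       235.00       220.8647       220.8647
  2       235.00       207.5796       415.1591
  3       235.00       195.0936       585.2807
  4       235.00       183.3586       733.4345
  5       235.00       172.3295       861.6477
  6       235.00       161.9639       971.7831
  7       235.00       152.2217     1,065.5517
  8       235.00       143.0655     1,144.5238
  9     2,235.00     1,278.8007    11,509.2066
  Σ                  2,715.2777    17,507.4519
Price P = Σ PV = 2,715.2777.
Macaulay duration = Σ(t·PV) / P = 17,507.4519 / 2,715.2777 = 6.44776 years.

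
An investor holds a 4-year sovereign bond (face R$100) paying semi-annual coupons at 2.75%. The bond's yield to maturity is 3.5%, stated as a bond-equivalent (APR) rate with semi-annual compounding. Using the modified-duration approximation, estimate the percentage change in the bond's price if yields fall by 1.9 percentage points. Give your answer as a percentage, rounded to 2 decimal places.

Periodic yield y = 0.0175. Modified duration first:
  t   CF        PV=CF/(1+0.0175)^t    t·PV
  1        1.375         1.3514         1.3514
  2        1.375         1.3281         2.6562
  3        1.375         1.3053         3.9158
  4        1.375         1.2828         5.1313
  5        1.375         1.2608         6.3038
  6        1.375         1.2391         7.4344
  7        1.375         1.2178         8.5243
  8      101.375        88.2380       705.9038
  Σ                     97.2231       741.2210
P = 97.2231; D_Mac = 7.62392 half-year periods = 3.81196 yrs; D_mod = 3.81196/(1+0.0175) = 3.74640 yrs.
ΔP/P ≈ -D_mod · Δy = -3.74640 × (-0.019) = +0.071182 = +7.1182%.

+7.12%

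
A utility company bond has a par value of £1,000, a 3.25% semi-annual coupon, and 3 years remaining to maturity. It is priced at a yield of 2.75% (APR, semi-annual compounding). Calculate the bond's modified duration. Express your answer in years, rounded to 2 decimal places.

2.84 years

Periodic yield y = 0.01375. First find Macaulay duration:
  t   CF        PV=CF/(1+0.01375)^t    t·PV
  1        16.25        16.0296        16.0296
  2        16.25        15.8122        31.6244
  3        16.25        15.5977        46.7931
  4        16.25        15.3861        61.5446
  5        16.25        15.1775        75.8873
  6     1,016.25       936.3007     5,617.8043
  Σ                  1,014.3038     5,849.6832
P = 1,014.3038; Macaulay duration = 5,849.6832 / 1,014.3038 = 5.76719 half-year periods = 2.88360 years.
Modified duration = D_Mac / (1 + y) = 2.88360 / 1.01375 = 2.84448 years.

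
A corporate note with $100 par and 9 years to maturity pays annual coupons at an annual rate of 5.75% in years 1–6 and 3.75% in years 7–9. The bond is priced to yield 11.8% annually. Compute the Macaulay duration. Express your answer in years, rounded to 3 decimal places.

Periodic yield y = 0.118. Discount each cash flow and weight by its year:
  t   CF        PV=CF/(1+0.118)^t    t·PV
  1         5.75         5.1431         5.1431
  2         5.75         4.6003         9.2006
  3         5.75         4.1147        12.3442
  4         5.75         3.6804        14.7218
  5         5.75         3.2920        16.4600
  6         5.75         2.9445        17.6672
  7         3.75         1.7177        12.0237
  8         3.75         1.5364        12.2910
  9       103.75        38.0200       342.1798
  Σ                     65.0491       442.0313
Price P = Σ PV = 65.0491.
Macaulay duration = Σ(t·PV) / P = 442.0313 / 65.0491 = 6.79535 years.

6.795 years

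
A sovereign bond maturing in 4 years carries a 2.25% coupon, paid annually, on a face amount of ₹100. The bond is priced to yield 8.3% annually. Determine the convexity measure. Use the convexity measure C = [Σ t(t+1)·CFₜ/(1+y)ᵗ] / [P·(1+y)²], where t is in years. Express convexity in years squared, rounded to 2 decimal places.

With y = 0.083:
  t   CF        PV=CF/(1+0.083)^t    t·PV        t(t+1)·PV
  1         2.25         2.0776         2.0776           4.1551
  2         2.25         1.9183         3.8367          11.5100
  3         2.25         1.7713         5.3140          21.2558
  4       102.25        74.3275       297.3100       1,486.5499
  Σ                     80.0947       308.5382       1,523.4709
P = 80.0947.
Convexity = Σ t(t+1)·PV / [P·(1+y)²] = 1,523.4709 / (80.0947 × 1.172889) = 16.21711.

16.22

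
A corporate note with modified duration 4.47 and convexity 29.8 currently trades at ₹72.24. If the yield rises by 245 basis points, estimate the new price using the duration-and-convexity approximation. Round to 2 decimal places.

Duration effect: -D_mod·Δy = -4.47 × (+0.0245) = -0.109515
Convexity effect: ½·C·(Δy)² = 0.5 × 29.8 × (0.0245)² = +0.008943725
ΔP/P ≈ -0.109515 + 0.008943725 = -0.100571275
New price ≈ 72.24 × (1 - 0.100571275) = 64.974731094.

₹64.97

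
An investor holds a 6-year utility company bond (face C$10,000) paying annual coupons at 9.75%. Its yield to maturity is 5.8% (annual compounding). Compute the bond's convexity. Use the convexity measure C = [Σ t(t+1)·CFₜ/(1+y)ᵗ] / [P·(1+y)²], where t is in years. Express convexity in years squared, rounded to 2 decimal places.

28.64

With y = 0.058:
  t   CF        PV=CF/(1+0.058)^t    t·PV        t(t+1)·PV
  1       975.00       921.5501       921.5501       1,843.1002
  2       975.00       871.0303     1,742.0607       5,226.1820
  3       975.00       823.2801     2,469.8403       9,879.3611
  4       975.00       778.1475     3,112.5901      15,562.9507
  5       975.00       735.4892     3,677.4458      22,064.6748
  6    10,975.00     7,825.1113    46,950.6677     328,654.6741
  Σ                 11,954.6085    58,874.1547     383,230.9429
P = 11,954.6085.
Convexity = Σ t(t+1)·PV / [P·(1+y)²] = 383,230.9429 / (11,954.6085 × 1.119364) = 28.63874.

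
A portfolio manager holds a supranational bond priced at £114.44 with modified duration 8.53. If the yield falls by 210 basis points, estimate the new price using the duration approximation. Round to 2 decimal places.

Duration approximation: ΔP/P ≈ -D_mod · Δy = -8.53 × (-0.021) = +0.179130.
New price ≈ 114.44 × (1 + 0.179130) = 134.9396372.

£134.94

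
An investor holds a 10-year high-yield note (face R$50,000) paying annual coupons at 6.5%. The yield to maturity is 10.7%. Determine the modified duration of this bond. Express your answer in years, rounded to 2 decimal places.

Periodic yield y = 0.107. First find Macaulay duration:
  t   CF        PV=CF/(1+0.107)^t    t·PV
  1     3,250.00     2,935.8627     2,935.8627
  2     3,250.00     2,652.0892     5,304.1783
  3     3,250.00     2,395.7445     7,187.2335
  4     3,250.00     2,164.1775     8,656.7100
  5     3,250.00     1,954.9932     9,774.9661
  6     3,250.00     1,766.0282    10,596.1692
  7     3,250.00     1,595.3281    11,167.2967
  8     3,250.00     1,441.1275    11,529.0197
  9     3,250.00     1,301.8315    11,716.4834
  10   53,250.00    19,268.3002   192,683.0017
  Σ                 37,475.4825   271,550.9213
P = 37,475.4825; Macaulay duration = 271,550.9213 / 37,475.4825 = 7.24610 years.
Modified duration = D_Mac / (1 + y) = 7.24610 / 1.107 = 6.54570 years.

6.55 years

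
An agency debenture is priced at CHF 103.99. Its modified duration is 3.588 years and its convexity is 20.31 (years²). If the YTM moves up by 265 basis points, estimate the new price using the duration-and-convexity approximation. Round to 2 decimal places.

Duration effect: -D_mod·Δy = -3.588 × (+0.0265) = -0.095082
Convexity effect: ½·C·(Δy)² = 0.5 × 20.31 × (0.0265)² = +0.00713134875
ΔP/P ≈ -0.095082 + 0.00713134875 = -0.08795065125
New price ≈ 103.99 × (1 - 0.08795065125) = 94.8440117765125.

CHF 94.84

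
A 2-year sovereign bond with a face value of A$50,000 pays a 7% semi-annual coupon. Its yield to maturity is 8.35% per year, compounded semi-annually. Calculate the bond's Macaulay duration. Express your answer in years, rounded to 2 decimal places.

1.90 years

Periodic yield y = 0.04175. Discount each cash flow and weight by its period:
  t   CF        PV=CF/(1+0.04175)^t    t·PV
  1     1,750.00     1,679.8656     1,679.8656
  2     1,750.00     1,612.5420     3,225.0840
  3     1,750.00     1,547.9165     4,643.7494
  4    51,750.00    43,939.6221   175,758.4885
  Σ                 48,779.9462   185,307.1874
Price P = Σ PV = 48,779.9462.
Macaulay duration = Σ(t·PV) / P = 185,307.1874 / 48,779.9462 = 3.79884 half-year periods.
In years: 3.79884 / 2 = 1.89942 years.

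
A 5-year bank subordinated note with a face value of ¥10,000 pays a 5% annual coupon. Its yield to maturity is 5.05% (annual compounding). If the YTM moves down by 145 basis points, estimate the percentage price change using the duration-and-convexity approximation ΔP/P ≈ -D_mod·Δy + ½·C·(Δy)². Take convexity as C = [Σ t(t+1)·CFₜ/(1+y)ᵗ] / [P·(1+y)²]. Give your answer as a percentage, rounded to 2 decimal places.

+6.53%

With y = 0.0505:
  t   CF        PV=CF/(1+0.0505)^t    t·PV        t(t+1)·PV
  1       500.00       475.9638       475.9638         951.9277
  2       500.00       453.0831       906.1663       2,718.4988
  3       500.00       431.3024     1,293.9071       5,175.6283
  4       500.00       410.5686     1,642.2746       8,211.3729
  5    10,500.00     8,207.4645    41,037.3227     246,223.9364
  Σ                  9,978.3825    45,355.6345     263,281.3640
P = 9,978.3825; D_Mac = 4.54539 yrs; D_mod = 4.32688 yrs; C = 23.90935.
Duration effect: -4.32688 × (-0.0145) = +0.062740
Convexity effect: 0.5 × 23.90935 × (-0.0145)² = +0.0025135
ΔP/P ≈ +0.062740 + 0.0025135 = +0.065253 = +6.5253%.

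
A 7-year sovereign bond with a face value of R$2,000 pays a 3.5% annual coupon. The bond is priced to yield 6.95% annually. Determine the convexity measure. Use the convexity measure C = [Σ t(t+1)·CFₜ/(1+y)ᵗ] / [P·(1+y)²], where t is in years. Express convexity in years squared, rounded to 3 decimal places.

41.978

With y = 0.0695:
  t   CF        PV=CF/(1+0.0695)^t    t·PV        t(t+1)·PV
  1        70.00        65.4511        65.4511         130.9023
  2        70.00        61.1979       122.3958         367.1874
  3        70.00        57.2210       171.6631         686.6524
  4        70.00        53.5026       214.0104       1,070.0520
  5        70.00        50.0258       250.1290       1,500.7742
  6        70.00        46.7749       280.6497       1,964.5478
  7     2,070.00     1,293.3165     9,053.2156      72,425.7248
  Σ                  1,627.4899    10,157.5147      78,145.8408
P = 1,627.4899.
Convexity = Σ t(t+1)·PV / [P·(1+y)²] = 78,145.8408 / (1,627.4899 × 1.143830) = 41.97841.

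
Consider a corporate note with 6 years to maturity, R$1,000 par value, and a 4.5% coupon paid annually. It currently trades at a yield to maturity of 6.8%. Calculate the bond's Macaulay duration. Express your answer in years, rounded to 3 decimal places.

5.347 years

Periodic yield y = 0.068. Discount each cash flow and weight by its year:
  t   CF        PV=CF/(1+0.068)^t    t·PV
  1        45.00        42.1348        42.1348
  2        45.00        39.4521        78.9042
  3        45.00        36.9402       110.8205
  4        45.00        34.5882       138.3527
  5        45.00        32.3859       161.9296
  6     1,045.00       704.1883     4,225.1295
  Σ                    889.6894     4,757.2712
Price P = Σ PV = 889.6894.
Macaulay duration = Σ(t·PV) / P = 4,757.2712 / 889.6894 = 5.34711 years.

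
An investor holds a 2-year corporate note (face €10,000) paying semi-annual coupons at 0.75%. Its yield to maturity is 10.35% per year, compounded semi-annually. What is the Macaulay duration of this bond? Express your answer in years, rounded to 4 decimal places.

Periodic yield y = 0.05175. Discount each cash flow and weight by its period:
  t   CF        PV=CF/(1+0.05175)^t    t·PV
  1        37.50        35.6549        35.6549
  2        37.50        33.9005        67.8010
  3        37.50        32.2325        96.6974
  4    10,037.50     8,203.0522    32,812.2088
  Σ                  8,304.8401    33,012.3621
Price P = Σ PV = 8,304.8401.
Macaulay duration = Σ(t·PV) / P = 33,012.3621 / 8,304.8401 = 3.97508 half-year periods.
In years: 3.97508 / 2 = 1.98754 years.

1.9875 years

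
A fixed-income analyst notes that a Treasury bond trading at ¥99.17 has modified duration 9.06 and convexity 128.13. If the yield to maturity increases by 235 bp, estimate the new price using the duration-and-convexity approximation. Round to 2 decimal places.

¥81.56

Duration effect: -D_mod·Δy = -9.06 × (+0.0235) = -0.212910
Convexity effect: ½·C·(Δy)² = 0.5 × 128.13 × (0.0235)² = +0.03537989625
ΔP/P ≈ -0.212910 + 0.03537989625 = -0.17753010375
New price ≈ 99.17 × (1 - 0.17753010375) = 81.5643396111125.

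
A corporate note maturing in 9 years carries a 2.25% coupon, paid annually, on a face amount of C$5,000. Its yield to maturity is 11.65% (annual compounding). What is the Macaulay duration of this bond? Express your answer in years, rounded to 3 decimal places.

7.835 years

Periodic yield y = 0.1165. Discount each cash flow and weight by its year:
  t   CF        PV=CF/(1+0.1165)^t    t·PV
  1       112.50       100.7613       100.7613
  2       112.50        90.2475       180.4950
  3       112.50        80.8307       242.4921
  4       112.50        72.3965       289.5860
  5       112.50        64.8424       324.2119
  6       112.50        58.0765       348.4588
  7       112.50        52.0165       364.1158
  8       112.50        46.5889       372.7114
  9     5,112.50     1,896.2901    17,066.6108
  Σ                  2,462.0504    19,289.4430
Price P = Σ PV = 2,462.0504.
Macaulay duration = Σ(t·PV) / P = 19,289.4430 / 2,462.0504 = 7.83471 years.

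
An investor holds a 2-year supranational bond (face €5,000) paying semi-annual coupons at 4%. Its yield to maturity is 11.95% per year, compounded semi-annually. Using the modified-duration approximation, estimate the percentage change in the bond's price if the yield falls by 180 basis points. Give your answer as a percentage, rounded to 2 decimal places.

+3.29%

Periodic yield y = 0.05975. Modified duration first:
  t   CF        PV=CF/(1+0.05975)^t    t·PV
  1       100.00        94.3619        94.3619
  2       100.00        89.0416       178.0833
  3       100.00        84.0214       252.0641
  4     5,100.00     4,043.4909    16,173.9638
  Σ                  4,310.9158    16,698.4730
P = 4,310.9158; D_Mac = 3.87353 half-year periods = 1.93677 yrs; D_mod = 1.93677/(1+0.05975) = 1.82757 yrs.
ΔP/P ≈ -D_mod · Δy = -1.82757 × (-0.018) = +0.032896 = +3.2896%.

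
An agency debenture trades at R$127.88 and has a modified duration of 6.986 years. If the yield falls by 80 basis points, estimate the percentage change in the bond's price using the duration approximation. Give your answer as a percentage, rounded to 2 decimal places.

Duration approximation: ΔP/P ≈ -D_mod · Δy = -6.986 × (-0.008) = +0.055888.
As a percentage: +5.5888%.

+5.59%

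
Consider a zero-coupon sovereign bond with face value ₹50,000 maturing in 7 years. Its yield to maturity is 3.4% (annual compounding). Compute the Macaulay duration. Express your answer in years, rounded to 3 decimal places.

7.000 years

A zero-coupon bond has a single cash flow at maturity, so its Macaulay duration equals its maturity: 7 years.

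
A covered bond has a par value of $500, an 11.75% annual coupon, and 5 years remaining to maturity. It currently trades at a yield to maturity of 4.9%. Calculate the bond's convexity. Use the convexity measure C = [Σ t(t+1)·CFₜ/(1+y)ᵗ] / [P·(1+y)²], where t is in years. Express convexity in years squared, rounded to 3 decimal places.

With y = 0.049:
  t   CF        PV=CF/(1+0.049)^t    t·PV        t(t+1)·PV
  1        58.75        56.0057        56.0057         112.0114
  2        58.75        53.3896       106.7793         320.3378
  3        58.75        50.8957       152.6872         610.7488
  4        58.75        48.5183       194.0734         970.3668
  5       558.75       439.8860     2,199.4298      13,196.5786
  Σ                    648.6954     2,708.9753      15,210.0434
P = 648.6954.
Convexity = Σ t(t+1)·PV / [P·(1+y)²] = 15,210.0434 / (648.6954 × 1.100401) = 21.30780.

21.308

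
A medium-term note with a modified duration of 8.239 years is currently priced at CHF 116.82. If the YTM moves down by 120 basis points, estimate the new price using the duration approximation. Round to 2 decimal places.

Duration approximation: ΔP/P ≈ -D_mod · Δy = -8.239 × (-0.012) = +0.098868.
New price ≈ 116.82 × (1 + 0.098868) = 128.36975976.

CHF 128.37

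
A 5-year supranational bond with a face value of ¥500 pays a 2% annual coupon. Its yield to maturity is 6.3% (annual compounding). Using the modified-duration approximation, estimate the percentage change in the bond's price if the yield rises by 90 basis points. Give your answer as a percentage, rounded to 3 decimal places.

Periodic yield y = 0.063. Modified duration first:
  t   CF        PV=CF/(1+0.063)^t    t·PV
  1        10.00         9.4073         9.4073
  2        10.00         8.8498        17.6996
  3        10.00         8.3253        24.9759
  4        10.00         7.8319        31.3276
  5       510.00       375.7542     1,878.7710
  Σ                    410.1685     1,962.1815
P = 410.1685; D_Mac = 4.78384 yrs; D_mod = 4.78384/(1+0.063) = 4.50032 yrs.
ΔP/P ≈ -D_mod · Δy = -4.50032 × (+0.009) = -0.040503 = -4.0503%.

-4.050%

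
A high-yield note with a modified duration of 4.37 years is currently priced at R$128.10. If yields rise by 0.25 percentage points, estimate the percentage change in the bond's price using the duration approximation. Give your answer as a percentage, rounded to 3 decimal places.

Duration approximation: ΔP/P ≈ -D_mod · Δy = -4.37 × (+0.0025) = -0.010925.
As a percentage: -1.0925%.

-1.093%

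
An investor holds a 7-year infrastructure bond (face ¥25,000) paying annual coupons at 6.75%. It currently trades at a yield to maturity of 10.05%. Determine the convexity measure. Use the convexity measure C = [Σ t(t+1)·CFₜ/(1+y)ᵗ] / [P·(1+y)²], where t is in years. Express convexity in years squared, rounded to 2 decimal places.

With y = 0.1005:
  t   CF        PV=CF/(1+0.1005)^t    t·PV        t(t+1)·PV
  1     1,687.50     1,533.3939     1,533.3939       3,066.7878
  2     1,687.50     1,393.3611     2,786.7222       8,360.1667
  3     1,687.50     1,266.1164     3,798.3493      15,193.3970
  4     1,687.50     1,150.4920     4,601.9679      23,009.8395
  5     1,687.50     1,045.4266     5,227.1330      31,362.7981
  6     1,687.50       949.9560     5,699.7361      39,898.1529
  7    26,687.50    13,651.4117    95,559.8819     764,479.0549
  Σ                 20,990.1577   119,207.1843     885,370.1969
P = 20,990.1577.
Convexity = Σ t(t+1)·PV / [P·(1+y)²] = 885,370.1969 / (20,990.1577 × 1.211100) = 34.82805.

34.83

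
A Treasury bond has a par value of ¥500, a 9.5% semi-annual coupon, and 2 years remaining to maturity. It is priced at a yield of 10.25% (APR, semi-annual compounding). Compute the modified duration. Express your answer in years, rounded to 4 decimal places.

Periodic yield y = 0.05125. First find Macaulay duration:
  t   CF        PV=CF/(1+0.05125)^t    t·PV
  1        23.75        22.5922        22.5922
  2        23.75        21.4908        42.9815
  3        23.75        20.4430        61.3291
  4       523.75       428.8447     1,715.3786
  Σ                    493.3706     1,842.2814
P = 493.3706; Macaulay duration = 1,842.2814 / 493.3706 = 3.73407 half-year periods = 1.86704 years.
Modified duration = D_Mac / (1 + y) = 1.86704 / 1.05125 = 1.77602 years.

1.7760 years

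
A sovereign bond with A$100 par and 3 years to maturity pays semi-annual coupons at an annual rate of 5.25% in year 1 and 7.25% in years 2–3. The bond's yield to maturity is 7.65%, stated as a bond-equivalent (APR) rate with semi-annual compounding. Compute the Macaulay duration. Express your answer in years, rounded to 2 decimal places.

Periodic yield y = 0.03825. Discount each cash flow and weight by its period:
  t   CF        PV=CF/(1+0.03825)^t    t·PV
  1        2.625         2.5283         2.5283
  2        2.625         2.4351         4.8703
  3        3.625         3.2389         9.7168
  4        3.625         3.1196        12.4784
  5        3.625         3.0047        15.0234
  6      103.625        82.7281       496.3684
  Σ                     97.0547       540.9857
Price P = Σ PV = 97.0547.
Macaulay duration = Σ(t·PV) / P = 540.9857 / 97.0547 = 5.57403 half-year periods.
In years: 5.57403 / 2 = 2.78701 years.

2.79 years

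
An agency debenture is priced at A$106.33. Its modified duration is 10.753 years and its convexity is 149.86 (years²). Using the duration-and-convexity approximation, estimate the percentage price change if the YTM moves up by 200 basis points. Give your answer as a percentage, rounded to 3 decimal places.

Duration effect: -D_mod·Δy = -10.753 × (+0.02) = -0.215060
Convexity effect: ½·C·(Δy)² = 0.5 × 149.86 × (0.02)² = +0.0299720
ΔP/P ≈ -0.215060 + 0.0299720 = -0.185088
= -18.5088%.

-18.509%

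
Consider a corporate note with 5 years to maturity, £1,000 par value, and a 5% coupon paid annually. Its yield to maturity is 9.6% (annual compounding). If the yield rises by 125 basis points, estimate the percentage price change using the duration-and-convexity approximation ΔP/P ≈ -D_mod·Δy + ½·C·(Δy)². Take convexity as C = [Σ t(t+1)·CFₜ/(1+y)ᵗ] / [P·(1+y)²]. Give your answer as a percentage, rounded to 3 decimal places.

With y = 0.096:
  t   CF        PV=CF/(1+0.096)^t    t·PV        t(t+1)·PV
  1        50.00        45.6204        45.6204          91.2409
  2        50.00        41.6245        83.2490         249.7469
  3        50.00        37.9785       113.9356         455.7426
  4        50.00        34.6520       138.6078         693.0392
  5     1,050.00       663.9518     3,319.7588      19,918.5529
  Σ                    823.8272     3,701.1717      21,408.3224
P = 823.8272; D_Mac = 4.49266 yrs; D_mod = 4.09914 yrs; C = 21.63343.
Duration effect: -4.09914 × (+0.0125) = -0.051239
Convexity effect: 0.5 × 21.63343 × (0.0125)² = +0.0016901
ΔP/P ≈ -0.051239 + 0.0016901 = -0.049549 = -4.9549%.

-4.955%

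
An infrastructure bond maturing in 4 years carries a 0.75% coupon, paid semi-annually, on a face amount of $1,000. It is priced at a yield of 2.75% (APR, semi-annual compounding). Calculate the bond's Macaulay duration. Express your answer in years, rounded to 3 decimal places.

3.945 years

Periodic yield y = 0.01375. Discount each cash flow and weight by its period:
  t   CF        PV=CF/(1+0.01375)^t    t·PV
  1         3.75         3.6991         3.6991
  2         3.75         3.6490         7.2979
  3         3.75         3.5995        10.7984
  4         3.75         3.5506        14.2026
  5         3.75         3.5025        17.5125
  6         3.75         3.4550        20.7299
  7         3.75         3.4081        23.8569
  8     1,003.75       899.8676     7,198.9409
  Σ                    924.7314     7,297.0382
Price P = Σ PV = 924.7314.
Macaulay duration = Σ(t·PV) / P = 7,297.0382 / 924.7314 = 7.89098 half-year periods.
In years: 7.89098 / 2 = 3.94549 years.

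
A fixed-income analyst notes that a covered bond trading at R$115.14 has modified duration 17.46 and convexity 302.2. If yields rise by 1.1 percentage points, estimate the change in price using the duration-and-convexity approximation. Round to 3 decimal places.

-R$20.009

Duration effect: -D_mod·Δy = -17.46 × (+0.011) = -0.192060
Convexity effect: ½·C·(Δy)² = 0.5 × 302.2 × (0.011)² = +0.0182831
ΔP/P ≈ -0.192060 + 0.0182831 = -0.1737769
ΔP ≈ 115.14 × (-0.1737769) = -20.008672266.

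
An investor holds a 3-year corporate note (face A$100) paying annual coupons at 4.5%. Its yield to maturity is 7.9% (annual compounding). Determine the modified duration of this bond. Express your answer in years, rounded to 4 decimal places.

2.6563 years

Periodic yield y = 0.079. First find Macaulay duration:
  t   CF        PV=CF/(1+0.079)^t    t·PV
  1         4.50         4.1705         4.1705
  2         4.50         3.8652         7.7304
  3       104.50        83.1863       249.5590
  Σ                     91.2220       261.4599
P = 91.2220; Macaulay duration = 261.4599 / 91.2220 = 2.86619 years.
Modified duration = D_Mac / (1 + y) = 2.86619 / 1.079 = 2.65634 years.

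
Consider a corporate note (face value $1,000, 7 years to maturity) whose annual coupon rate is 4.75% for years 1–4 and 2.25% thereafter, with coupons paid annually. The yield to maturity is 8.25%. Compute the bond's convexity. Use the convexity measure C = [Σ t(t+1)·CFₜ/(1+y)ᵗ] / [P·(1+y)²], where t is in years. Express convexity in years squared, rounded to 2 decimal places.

With y = 0.0825:
  t   CF        PV=CF/(1+0.0825)^t    t·PV        t(t+1)·PV
  1        47.50        43.8799        43.8799          87.7598
  2        47.50        40.5357        81.0714         243.2143
  3        47.50        37.4464       112.3392         449.3566
  4        47.50        34.5925       138.3700         691.8501
  5        22.50        15.1371        75.6856         454.1133
  6        22.50        13.9835        83.9008         587.3059
  7     1,022.50       587.0404     4,109.2827      32,874.2617
  Σ                    772.6155     4,644.5296      35,387.8617
P = 772.6155.
Convexity = Σ t(t+1)·PV / [P·(1+y)²] = 35,387.8617 / (772.6155 × 1.171806) = 39.08725.

39.09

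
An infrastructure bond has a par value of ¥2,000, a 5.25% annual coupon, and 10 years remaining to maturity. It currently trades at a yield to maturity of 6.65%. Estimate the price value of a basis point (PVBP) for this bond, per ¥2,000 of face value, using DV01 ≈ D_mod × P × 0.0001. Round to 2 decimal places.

¥1.33

Periodic yield y = 0.0665.
  t   CF        PV=CF/(1+0.0665)^t    t·PV
  1       105.00        98.4529        98.4529
  2       105.00        92.3140       184.6280
  3       105.00        86.5579       259.6737
  4       105.00        81.1607       324.6429
  5       105.00        76.1001       380.5003
  6       105.00        71.3550       428.1297
  7       105.00        66.9057       468.3401
  8       105.00        62.7339       501.8714
  9       105.00        58.8222       529.4002
  10    2,105.00     1,105.7158    11,057.1577
  Σ                  1,800.1182    14,232.7967
P = 1,800.1182; D_Mac = 7.90659 yrs; D_mod = 7.41359 yrs.
DV01 ≈ 7.41359 × 1,800.1182 × 0.0001 = 1.334533.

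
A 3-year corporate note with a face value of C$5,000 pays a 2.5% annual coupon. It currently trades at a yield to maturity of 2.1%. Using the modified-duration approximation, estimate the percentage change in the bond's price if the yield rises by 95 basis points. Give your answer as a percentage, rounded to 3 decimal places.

-2.724%

Periodic yield y = 0.021. Modified duration first:
  t   CF        PV=CF/(1+0.021)^t    t·PV
  1       125.00       122.4290       122.4290
  2       125.00       119.9109       239.8217
  3     5,125.00     4,815.2256    14,445.6769
  Σ                  5,057.5655    14,807.9277
P = 5,057.5655; D_Mac = 2.92788 yrs; D_mod = 2.92788/(1+0.021) = 2.86766 yrs.
ΔP/P ≈ -D_mod · Δy = -2.86766 × (+0.0095) = -0.027243 = -2.7243%.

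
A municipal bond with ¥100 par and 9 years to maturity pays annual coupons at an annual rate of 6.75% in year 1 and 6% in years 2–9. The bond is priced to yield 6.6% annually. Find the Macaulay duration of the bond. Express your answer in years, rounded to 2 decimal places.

Periodic yield y = 0.066. Discount each cash flow and weight by its year:
  t   CF        PV=CF/(1+0.066)^t    t·PV
  1         6.75         6.3321         6.3321
  2         6.00         5.2800        10.5601
  3         6.00         4.9531        14.8594
  4         6.00         4.6465        18.5858
  5         6.00         4.3588        21.7939
  6         6.00         4.0889        24.5335
  7         6.00         3.8358        26.8503
  8         6.00         3.5983        28.7862
  9       106.00        59.6336       536.7024
  Σ                     96.7270       689.0036
Price P = Σ PV = 96.7270.
Macaulay duration = Σ(t·PV) / P = 689.0036 / 96.7270 = 7.12318 years.

7.12 years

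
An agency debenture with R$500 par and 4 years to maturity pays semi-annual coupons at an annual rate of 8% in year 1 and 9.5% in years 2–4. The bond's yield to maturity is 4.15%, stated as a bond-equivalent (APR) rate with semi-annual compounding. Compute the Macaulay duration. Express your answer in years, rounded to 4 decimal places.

Periodic yield y = 0.02075. Discount each cash flow and weight by its period:
  t   CF        PV=CF/(1+0.02075)^t    t·PV
  1        20.00        19.5934        19.5934
  2        20.00        19.1951        38.3903
  3        23.75        22.3309        66.9926
  4        23.75        21.8769        87.5077
  5        23.75        21.4322       107.1610
  6        23.75        20.9965       125.9791
  7        23.75        20.5697       143.9879
  8       523.75       444.3948     3,555.1581
  Σ                    590.3895     4,144.7700
Price P = Σ PV = 590.3895.
Macaulay duration = Σ(t·PV) / P = 4,144.7700 / 590.3895 = 7.02040 half-year periods.
In years: 7.02040 / 2 = 3.51020 years.

3.5102 years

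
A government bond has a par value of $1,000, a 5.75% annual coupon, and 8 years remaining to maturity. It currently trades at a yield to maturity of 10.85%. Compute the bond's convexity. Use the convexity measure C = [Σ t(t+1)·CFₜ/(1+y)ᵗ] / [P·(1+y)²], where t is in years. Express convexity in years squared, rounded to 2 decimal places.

With y = 0.1085:
  t   CF        PV=CF/(1+0.1085)^t    t·PV        t(t+1)·PV
  1        57.50        51.8719        51.8719         103.7438
  2        57.50        46.7947        93.5894         280.7681
  3        57.50        42.2144       126.6432         506.5730
  4        57.50        38.0825       152.3299         761.6493
  5        57.50        34.3550       171.7748       1,030.6486
  6        57.50        30.9923       185.9537       1,301.6762
  7        57.50        27.9588       195.7113       1,565.6908
  8     1,057.50       463.8684     3,710.9473      33,398.5254
  Σ                    736.1379     4,688.8215      38,949.2751
P = 736.1379.
Convexity = Σ t(t+1)·PV / [P·(1+y)²] = 38,949.2751 / (736.1379 × 1.228772) = 43.05948.

43.06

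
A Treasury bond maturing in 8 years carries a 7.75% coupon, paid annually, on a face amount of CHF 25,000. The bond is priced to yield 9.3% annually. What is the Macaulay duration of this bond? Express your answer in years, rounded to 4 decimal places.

6.1631 years

Periodic yield y = 0.093. Discount each cash flow and weight by its year:
  t   CF        PV=CF/(1+0.093)^t    t·PV
  1     1,937.50     1,772.6441     1,772.6441
  2     1,937.50     1,621.8153     3,243.6306
  3     1,937.50     1,483.8200     4,451.4600
  4     1,937.50     1,357.5663     5,430.2654
  5     1,937.50     1,242.0552     6,210.2761
  6     1,937.50     1,136.3726     6,818.2354
  7     1,937.50     1,039.6821     7,277.7749
  8    26,937.50    13,225.0095   105,800.0758
  Σ                 22,878.9651   141,004.3622
Price P = Σ PV = 22,878.9651.
Macaulay duration = Σ(t·PV) / P = 141,004.3622 / 22,878.9651 = 6.16306 years.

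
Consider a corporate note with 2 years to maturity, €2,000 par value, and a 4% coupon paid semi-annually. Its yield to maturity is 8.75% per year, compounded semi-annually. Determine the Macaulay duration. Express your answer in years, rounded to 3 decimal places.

1.939 years

Periodic yield y = 0.04375. Discount each cash flow and weight by its period:
  t   CF        PV=CF/(1+0.04375)^t    t·PV
  1        40.00        38.3234        38.3234
  2        40.00        36.7170        73.4340
  3        40.00        35.1779       105.5338
  4     2,040.00     1,718.8747     6,875.4987
  Σ                  1,829.0930     7,092.7899
Price P = Σ PV = 1,829.0930.
Macaulay duration = Σ(t·PV) / P = 7,092.7899 / 1,829.0930 = 3.87776 half-year periods.
In years: 3.87776 / 2 = 1.93888 years.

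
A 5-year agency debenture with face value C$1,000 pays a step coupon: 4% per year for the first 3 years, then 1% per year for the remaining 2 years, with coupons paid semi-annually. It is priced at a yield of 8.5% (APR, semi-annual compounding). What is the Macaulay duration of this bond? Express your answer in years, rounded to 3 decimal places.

Periodic yield y = 0.0425. Discount each cash flow and weight by its period:
  t   CF        PV=CF/(1+0.0425)^t    t·PV
  1        20.00        19.1847        19.1847
  2        20.00        18.4025        36.8051
  3        20.00        17.6523        52.9570
  4        20.00        16.9327        67.7307
  5        20.00        16.2424        81.2119
  6        20.00        15.5802        93.4813
  7         5.00         3.7363        26.1538
  8         5.00         3.5839        28.6716
  9         5.00         3.4378        30.9405
  10    1,005.00       662.8350     6,628.3499
  Σ                    777.5878     7,065.4865
Price P = Σ PV = 777.5878.
Macaulay duration = Σ(t·PV) / P = 7,065.4865 / 777.5878 = 9.08642 half-year periods.
In years: 9.08642 / 2 = 4.54321 years.

4.543 years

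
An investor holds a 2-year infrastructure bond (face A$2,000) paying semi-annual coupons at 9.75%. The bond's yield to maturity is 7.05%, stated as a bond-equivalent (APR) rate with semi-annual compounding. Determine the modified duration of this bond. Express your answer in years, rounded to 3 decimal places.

Periodic yield y = 0.03525. First find Macaulay duration:
  t   CF        PV=CF/(1+0.03525)^t    t·PV
  1        97.50        94.1801        94.1801
  2        97.50        90.9733       181.9467
  3        97.50        87.8757       263.6272
  4     2,097.50     1,826.0851     7,304.3404
  Σ                  2,099.1143     7,844.0944
P = 2,099.1143; Macaulay duration = 7,844.0944 / 2,099.1143 = 3.73686 half-year periods = 1.86843 years.
Modified duration = D_Mac / (1 + y) = 1.86843 / 1.03525 = 1.80481 years.

1.805 years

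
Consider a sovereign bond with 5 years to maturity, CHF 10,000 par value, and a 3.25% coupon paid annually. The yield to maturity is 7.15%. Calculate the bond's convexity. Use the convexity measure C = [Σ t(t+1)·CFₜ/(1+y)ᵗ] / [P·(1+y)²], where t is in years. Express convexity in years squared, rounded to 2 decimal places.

23.80

With y = 0.0715:
  t   CF        PV=CF/(1+0.0715)^t    t·PV        t(t+1)·PV
  1       325.00       303.3131       303.3131         606.6262
  2       325.00       283.0734       566.1467       1,698.4402
  3       325.00       264.1842       792.5526       3,170.2104
  4       325.00       246.5555       986.2219       4,931.1096
  5    10,325.00     7,310.1987    36,550.9936     219,305.9618
  Σ                  8,407.3249    39,199.2280     229,712.3482
P = 8,407.3249.
Convexity = Σ t(t+1)·PV / [P·(1+y)²] = 229,712.3482 / (8,407.3249 × 1.148112) = 23.79809.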